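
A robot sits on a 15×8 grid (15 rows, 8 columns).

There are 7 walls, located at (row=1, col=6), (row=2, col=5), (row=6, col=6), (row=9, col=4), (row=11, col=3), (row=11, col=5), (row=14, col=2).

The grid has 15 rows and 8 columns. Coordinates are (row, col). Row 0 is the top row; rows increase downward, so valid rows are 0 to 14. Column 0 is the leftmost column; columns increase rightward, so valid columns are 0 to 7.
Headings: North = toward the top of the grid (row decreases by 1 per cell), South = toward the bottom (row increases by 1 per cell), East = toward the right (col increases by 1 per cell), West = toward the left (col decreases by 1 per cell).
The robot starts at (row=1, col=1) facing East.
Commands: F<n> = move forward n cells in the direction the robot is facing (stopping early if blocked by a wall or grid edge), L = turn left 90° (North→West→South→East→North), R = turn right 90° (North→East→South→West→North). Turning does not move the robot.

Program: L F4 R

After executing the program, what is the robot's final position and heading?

Start: (row=1, col=1), facing East
  L: turn left, now facing North
  F4: move forward 1/4 (blocked), now at (row=0, col=1)
  R: turn right, now facing East
Final: (row=0, col=1), facing East

Answer: Final position: (row=0, col=1), facing East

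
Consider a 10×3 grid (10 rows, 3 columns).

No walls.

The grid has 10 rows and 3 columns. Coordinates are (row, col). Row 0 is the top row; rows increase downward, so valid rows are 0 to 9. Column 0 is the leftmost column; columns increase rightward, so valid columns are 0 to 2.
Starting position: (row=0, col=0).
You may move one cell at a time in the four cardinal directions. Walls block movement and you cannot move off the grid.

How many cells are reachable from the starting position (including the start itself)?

Answer: Reachable cells: 30

Derivation:
BFS flood-fill from (row=0, col=0):
  Distance 0: (row=0, col=0)
  Distance 1: (row=0, col=1), (row=1, col=0)
  Distance 2: (row=0, col=2), (row=1, col=1), (row=2, col=0)
  Distance 3: (row=1, col=2), (row=2, col=1), (row=3, col=0)
  Distance 4: (row=2, col=2), (row=3, col=1), (row=4, col=0)
  Distance 5: (row=3, col=2), (row=4, col=1), (row=5, col=0)
  Distance 6: (row=4, col=2), (row=5, col=1), (row=6, col=0)
  Distance 7: (row=5, col=2), (row=6, col=1), (row=7, col=0)
  Distance 8: (row=6, col=2), (row=7, col=1), (row=8, col=0)
  Distance 9: (row=7, col=2), (row=8, col=1), (row=9, col=0)
  Distance 10: (row=8, col=2), (row=9, col=1)
  Distance 11: (row=9, col=2)
Total reachable: 30 (grid has 30 open cells total)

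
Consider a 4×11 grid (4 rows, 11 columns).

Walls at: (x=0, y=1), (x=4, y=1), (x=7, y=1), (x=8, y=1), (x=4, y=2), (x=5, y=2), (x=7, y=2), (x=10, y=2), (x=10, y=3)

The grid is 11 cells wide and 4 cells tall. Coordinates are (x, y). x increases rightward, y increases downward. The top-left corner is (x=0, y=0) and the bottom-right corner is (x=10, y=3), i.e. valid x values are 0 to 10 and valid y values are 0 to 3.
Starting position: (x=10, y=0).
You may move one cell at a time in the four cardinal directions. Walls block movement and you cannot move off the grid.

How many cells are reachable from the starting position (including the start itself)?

BFS flood-fill from (x=10, y=0):
  Distance 0: (x=10, y=0)
  Distance 1: (x=9, y=0), (x=10, y=1)
  Distance 2: (x=8, y=0), (x=9, y=1)
  Distance 3: (x=7, y=0), (x=9, y=2)
  Distance 4: (x=6, y=0), (x=8, y=2), (x=9, y=3)
  Distance 5: (x=5, y=0), (x=6, y=1), (x=8, y=3)
  Distance 6: (x=4, y=0), (x=5, y=1), (x=6, y=2), (x=7, y=3)
  Distance 7: (x=3, y=0), (x=6, y=3)
  Distance 8: (x=2, y=0), (x=3, y=1), (x=5, y=3)
  Distance 9: (x=1, y=0), (x=2, y=1), (x=3, y=2), (x=4, y=3)
  Distance 10: (x=0, y=0), (x=1, y=1), (x=2, y=2), (x=3, y=3)
  Distance 11: (x=1, y=2), (x=2, y=3)
  Distance 12: (x=0, y=2), (x=1, y=3)
  Distance 13: (x=0, y=3)
Total reachable: 35 (grid has 35 open cells total)

Answer: Reachable cells: 35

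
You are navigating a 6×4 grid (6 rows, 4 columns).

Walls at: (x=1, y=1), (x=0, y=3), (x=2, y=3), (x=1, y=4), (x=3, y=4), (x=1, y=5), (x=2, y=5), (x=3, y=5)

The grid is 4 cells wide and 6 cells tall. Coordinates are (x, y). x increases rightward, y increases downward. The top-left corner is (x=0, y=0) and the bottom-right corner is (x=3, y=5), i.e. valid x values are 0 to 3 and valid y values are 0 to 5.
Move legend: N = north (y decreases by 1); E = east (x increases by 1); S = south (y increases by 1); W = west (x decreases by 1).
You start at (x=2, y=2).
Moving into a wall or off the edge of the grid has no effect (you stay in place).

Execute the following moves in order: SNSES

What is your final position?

Start: (x=2, y=2)
  S (south): blocked, stay at (x=2, y=2)
  N (north): (x=2, y=2) -> (x=2, y=1)
  S (south): (x=2, y=1) -> (x=2, y=2)
  E (east): (x=2, y=2) -> (x=3, y=2)
  S (south): (x=3, y=2) -> (x=3, y=3)
Final: (x=3, y=3)

Answer: Final position: (x=3, y=3)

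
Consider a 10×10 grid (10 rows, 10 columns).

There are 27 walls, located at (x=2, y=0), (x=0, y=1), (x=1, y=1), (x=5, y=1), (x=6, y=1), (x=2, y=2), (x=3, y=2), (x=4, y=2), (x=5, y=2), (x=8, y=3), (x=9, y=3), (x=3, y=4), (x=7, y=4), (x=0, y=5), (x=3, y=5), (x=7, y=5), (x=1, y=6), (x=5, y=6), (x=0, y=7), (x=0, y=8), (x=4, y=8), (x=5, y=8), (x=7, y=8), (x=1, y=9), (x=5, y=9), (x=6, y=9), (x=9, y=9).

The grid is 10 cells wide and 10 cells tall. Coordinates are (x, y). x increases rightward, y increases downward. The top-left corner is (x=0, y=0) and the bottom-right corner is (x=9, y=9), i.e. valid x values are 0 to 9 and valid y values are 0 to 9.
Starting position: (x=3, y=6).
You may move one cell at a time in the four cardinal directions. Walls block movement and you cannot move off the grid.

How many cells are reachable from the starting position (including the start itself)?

BFS flood-fill from (x=3, y=6):
  Distance 0: (x=3, y=6)
  Distance 1: (x=2, y=6), (x=4, y=6), (x=3, y=7)
  Distance 2: (x=2, y=5), (x=4, y=5), (x=2, y=7), (x=4, y=7), (x=3, y=8)
  Distance 3: (x=2, y=4), (x=4, y=4), (x=1, y=5), (x=5, y=5), (x=1, y=7), (x=5, y=7), (x=2, y=8), (x=3, y=9)
  Distance 4: (x=2, y=3), (x=4, y=3), (x=1, y=4), (x=5, y=4), (x=6, y=5), (x=6, y=7), (x=1, y=8), (x=2, y=9), (x=4, y=9)
  Distance 5: (x=1, y=3), (x=3, y=3), (x=5, y=3), (x=0, y=4), (x=6, y=4), (x=6, y=6), (x=7, y=7), (x=6, y=8)
  Distance 6: (x=1, y=2), (x=0, y=3), (x=6, y=3), (x=7, y=6), (x=8, y=7)
  Distance 7: (x=0, y=2), (x=6, y=2), (x=7, y=3), (x=8, y=6), (x=9, y=7), (x=8, y=8)
  Distance 8: (x=7, y=2), (x=8, y=5), (x=9, y=6), (x=9, y=8), (x=8, y=9)
  Distance 9: (x=7, y=1), (x=8, y=2), (x=8, y=4), (x=9, y=5), (x=7, y=9)
  Distance 10: (x=7, y=0), (x=8, y=1), (x=9, y=2), (x=9, y=4)
  Distance 11: (x=6, y=0), (x=8, y=0), (x=9, y=1)
  Distance 12: (x=5, y=0), (x=9, y=0)
  Distance 13: (x=4, y=0)
  Distance 14: (x=3, y=0), (x=4, y=1)
  Distance 15: (x=3, y=1)
  Distance 16: (x=2, y=1)
Total reachable: 69 (grid has 73 open cells total)

Answer: Reachable cells: 69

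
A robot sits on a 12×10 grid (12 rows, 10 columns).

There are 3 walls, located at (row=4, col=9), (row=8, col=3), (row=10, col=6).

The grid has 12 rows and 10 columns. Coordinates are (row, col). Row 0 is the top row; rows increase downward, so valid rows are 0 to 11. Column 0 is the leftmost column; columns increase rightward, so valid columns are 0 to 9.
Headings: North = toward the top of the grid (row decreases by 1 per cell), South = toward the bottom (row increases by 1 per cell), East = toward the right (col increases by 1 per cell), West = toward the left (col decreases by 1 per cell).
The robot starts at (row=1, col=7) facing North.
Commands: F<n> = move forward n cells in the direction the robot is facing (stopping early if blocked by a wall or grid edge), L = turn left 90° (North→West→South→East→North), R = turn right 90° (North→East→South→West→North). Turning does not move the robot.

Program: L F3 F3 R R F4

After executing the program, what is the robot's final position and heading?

Start: (row=1, col=7), facing North
  L: turn left, now facing West
  F3: move forward 3, now at (row=1, col=4)
  F3: move forward 3, now at (row=1, col=1)
  R: turn right, now facing North
  R: turn right, now facing East
  F4: move forward 4, now at (row=1, col=5)
Final: (row=1, col=5), facing East

Answer: Final position: (row=1, col=5), facing East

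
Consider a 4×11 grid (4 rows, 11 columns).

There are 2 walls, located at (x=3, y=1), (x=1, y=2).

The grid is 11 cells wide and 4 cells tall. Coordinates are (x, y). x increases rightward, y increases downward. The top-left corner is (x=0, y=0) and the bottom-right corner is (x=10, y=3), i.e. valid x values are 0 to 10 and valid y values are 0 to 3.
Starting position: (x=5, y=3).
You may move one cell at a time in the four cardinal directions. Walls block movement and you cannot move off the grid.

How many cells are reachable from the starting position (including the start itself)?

BFS flood-fill from (x=5, y=3):
  Distance 0: (x=5, y=3)
  Distance 1: (x=5, y=2), (x=4, y=3), (x=6, y=3)
  Distance 2: (x=5, y=1), (x=4, y=2), (x=6, y=2), (x=3, y=3), (x=7, y=3)
  Distance 3: (x=5, y=0), (x=4, y=1), (x=6, y=1), (x=3, y=2), (x=7, y=2), (x=2, y=3), (x=8, y=3)
  Distance 4: (x=4, y=0), (x=6, y=0), (x=7, y=1), (x=2, y=2), (x=8, y=2), (x=1, y=3), (x=9, y=3)
  Distance 5: (x=3, y=0), (x=7, y=0), (x=2, y=1), (x=8, y=1), (x=9, y=2), (x=0, y=3), (x=10, y=3)
  Distance 6: (x=2, y=0), (x=8, y=0), (x=1, y=1), (x=9, y=1), (x=0, y=2), (x=10, y=2)
  Distance 7: (x=1, y=0), (x=9, y=0), (x=0, y=1), (x=10, y=1)
  Distance 8: (x=0, y=0), (x=10, y=0)
Total reachable: 42 (grid has 42 open cells total)

Answer: Reachable cells: 42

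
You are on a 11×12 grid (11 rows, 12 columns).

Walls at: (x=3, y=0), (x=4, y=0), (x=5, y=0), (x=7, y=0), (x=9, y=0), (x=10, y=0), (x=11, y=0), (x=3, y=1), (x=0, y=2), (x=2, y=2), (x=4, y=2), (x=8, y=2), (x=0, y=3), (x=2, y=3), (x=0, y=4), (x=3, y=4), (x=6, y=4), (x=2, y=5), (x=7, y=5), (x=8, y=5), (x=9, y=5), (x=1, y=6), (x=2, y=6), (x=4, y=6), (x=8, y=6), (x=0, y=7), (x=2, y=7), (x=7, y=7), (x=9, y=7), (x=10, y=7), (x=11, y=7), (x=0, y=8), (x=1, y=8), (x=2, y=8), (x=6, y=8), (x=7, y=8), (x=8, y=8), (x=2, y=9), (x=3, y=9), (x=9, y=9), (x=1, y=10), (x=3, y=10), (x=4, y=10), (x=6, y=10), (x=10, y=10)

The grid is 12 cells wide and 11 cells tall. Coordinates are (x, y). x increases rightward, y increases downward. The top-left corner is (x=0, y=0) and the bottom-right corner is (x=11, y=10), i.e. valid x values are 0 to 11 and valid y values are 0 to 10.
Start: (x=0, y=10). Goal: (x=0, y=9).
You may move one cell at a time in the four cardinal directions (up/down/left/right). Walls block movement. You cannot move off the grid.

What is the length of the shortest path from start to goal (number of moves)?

BFS from (x=0, y=10) until reaching (x=0, y=9):
  Distance 0: (x=0, y=10)
  Distance 1: (x=0, y=9)  <- goal reached here
One shortest path (1 moves): (x=0, y=10) -> (x=0, y=9)

Answer: Shortest path length: 1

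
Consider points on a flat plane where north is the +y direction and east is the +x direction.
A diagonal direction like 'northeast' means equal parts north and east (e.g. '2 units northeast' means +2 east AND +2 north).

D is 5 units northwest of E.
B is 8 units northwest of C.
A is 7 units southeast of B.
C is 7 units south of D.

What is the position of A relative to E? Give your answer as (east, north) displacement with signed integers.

Answer: A is at (east=-6, north=-1) relative to E.

Derivation:
Place E at the origin (east=0, north=0).
  D is 5 units northwest of E: delta (east=-5, north=+5); D at (east=-5, north=5).
  C is 7 units south of D: delta (east=+0, north=-7); C at (east=-5, north=-2).
  B is 8 units northwest of C: delta (east=-8, north=+8); B at (east=-13, north=6).
  A is 7 units southeast of B: delta (east=+7, north=-7); A at (east=-6, north=-1).
Therefore A relative to E: (east=-6, north=-1).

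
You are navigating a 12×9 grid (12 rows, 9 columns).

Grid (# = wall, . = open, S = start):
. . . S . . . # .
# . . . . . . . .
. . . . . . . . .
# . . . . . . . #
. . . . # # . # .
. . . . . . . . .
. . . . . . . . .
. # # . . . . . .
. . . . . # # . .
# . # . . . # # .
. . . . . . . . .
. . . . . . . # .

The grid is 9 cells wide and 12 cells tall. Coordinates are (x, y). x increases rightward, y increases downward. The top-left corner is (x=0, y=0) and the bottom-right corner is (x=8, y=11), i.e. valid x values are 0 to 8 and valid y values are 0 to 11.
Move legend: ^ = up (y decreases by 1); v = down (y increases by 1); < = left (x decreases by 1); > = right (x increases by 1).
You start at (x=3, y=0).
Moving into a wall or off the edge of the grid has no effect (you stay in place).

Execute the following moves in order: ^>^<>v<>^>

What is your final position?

Answer: Final position: (x=5, y=0)

Derivation:
Start: (x=3, y=0)
  ^ (up): blocked, stay at (x=3, y=0)
  > (right): (x=3, y=0) -> (x=4, y=0)
  ^ (up): blocked, stay at (x=4, y=0)
  < (left): (x=4, y=0) -> (x=3, y=0)
  > (right): (x=3, y=0) -> (x=4, y=0)
  v (down): (x=4, y=0) -> (x=4, y=1)
  < (left): (x=4, y=1) -> (x=3, y=1)
  > (right): (x=3, y=1) -> (x=4, y=1)
  ^ (up): (x=4, y=1) -> (x=4, y=0)
  > (right): (x=4, y=0) -> (x=5, y=0)
Final: (x=5, y=0)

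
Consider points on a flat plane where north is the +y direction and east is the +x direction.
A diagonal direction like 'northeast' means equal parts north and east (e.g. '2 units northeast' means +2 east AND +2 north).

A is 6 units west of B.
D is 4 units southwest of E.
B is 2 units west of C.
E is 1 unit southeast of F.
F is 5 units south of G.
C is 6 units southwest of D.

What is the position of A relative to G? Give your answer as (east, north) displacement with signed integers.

Place G at the origin (east=0, north=0).
  F is 5 units south of G: delta (east=+0, north=-5); F at (east=0, north=-5).
  E is 1 unit southeast of F: delta (east=+1, north=-1); E at (east=1, north=-6).
  D is 4 units southwest of E: delta (east=-4, north=-4); D at (east=-3, north=-10).
  C is 6 units southwest of D: delta (east=-6, north=-6); C at (east=-9, north=-16).
  B is 2 units west of C: delta (east=-2, north=+0); B at (east=-11, north=-16).
  A is 6 units west of B: delta (east=-6, north=+0); A at (east=-17, north=-16).
Therefore A relative to G: (east=-17, north=-16).

Answer: A is at (east=-17, north=-16) relative to G.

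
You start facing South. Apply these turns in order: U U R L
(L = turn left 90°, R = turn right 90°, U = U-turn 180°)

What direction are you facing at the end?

Answer: Final heading: South

Derivation:
Start: South
  U (U-turn (180°)) -> North
  U (U-turn (180°)) -> South
  R (right (90° clockwise)) -> West
  L (left (90° counter-clockwise)) -> South
Final: South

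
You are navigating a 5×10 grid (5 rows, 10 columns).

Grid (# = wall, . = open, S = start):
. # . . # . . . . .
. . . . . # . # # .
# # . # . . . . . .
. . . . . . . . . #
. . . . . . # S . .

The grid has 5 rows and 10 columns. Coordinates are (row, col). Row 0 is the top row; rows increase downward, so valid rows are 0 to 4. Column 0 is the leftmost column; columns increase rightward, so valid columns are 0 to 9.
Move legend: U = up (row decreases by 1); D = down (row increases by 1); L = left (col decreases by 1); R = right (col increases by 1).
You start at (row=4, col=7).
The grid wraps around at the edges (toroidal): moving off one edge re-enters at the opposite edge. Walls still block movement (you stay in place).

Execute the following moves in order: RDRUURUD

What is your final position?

Answer: Final position: (row=4, col=0)

Derivation:
Start: (row=4, col=7)
  R (right): (row=4, col=7) -> (row=4, col=8)
  D (down): (row=4, col=8) -> (row=0, col=8)
  R (right): (row=0, col=8) -> (row=0, col=9)
  U (up): (row=0, col=9) -> (row=4, col=9)
  U (up): blocked, stay at (row=4, col=9)
  R (right): (row=4, col=9) -> (row=4, col=0)
  U (up): (row=4, col=0) -> (row=3, col=0)
  D (down): (row=3, col=0) -> (row=4, col=0)
Final: (row=4, col=0)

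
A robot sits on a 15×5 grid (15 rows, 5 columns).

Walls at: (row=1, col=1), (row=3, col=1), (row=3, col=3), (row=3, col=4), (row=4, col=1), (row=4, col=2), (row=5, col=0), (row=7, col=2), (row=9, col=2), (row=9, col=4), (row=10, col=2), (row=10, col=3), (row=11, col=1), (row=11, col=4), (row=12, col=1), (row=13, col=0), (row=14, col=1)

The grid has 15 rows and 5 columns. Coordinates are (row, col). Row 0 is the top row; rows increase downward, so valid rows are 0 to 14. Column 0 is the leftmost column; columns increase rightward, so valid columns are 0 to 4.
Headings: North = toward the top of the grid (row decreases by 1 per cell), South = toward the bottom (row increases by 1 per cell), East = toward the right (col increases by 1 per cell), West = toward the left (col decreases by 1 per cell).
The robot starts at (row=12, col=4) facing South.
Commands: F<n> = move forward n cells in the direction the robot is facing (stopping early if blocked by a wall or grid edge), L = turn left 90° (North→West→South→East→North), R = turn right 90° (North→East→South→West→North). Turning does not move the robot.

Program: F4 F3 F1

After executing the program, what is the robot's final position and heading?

Start: (row=12, col=4), facing South
  F4: move forward 2/4 (blocked), now at (row=14, col=4)
  F3: move forward 0/3 (blocked), now at (row=14, col=4)
  F1: move forward 0/1 (blocked), now at (row=14, col=4)
Final: (row=14, col=4), facing South

Answer: Final position: (row=14, col=4), facing South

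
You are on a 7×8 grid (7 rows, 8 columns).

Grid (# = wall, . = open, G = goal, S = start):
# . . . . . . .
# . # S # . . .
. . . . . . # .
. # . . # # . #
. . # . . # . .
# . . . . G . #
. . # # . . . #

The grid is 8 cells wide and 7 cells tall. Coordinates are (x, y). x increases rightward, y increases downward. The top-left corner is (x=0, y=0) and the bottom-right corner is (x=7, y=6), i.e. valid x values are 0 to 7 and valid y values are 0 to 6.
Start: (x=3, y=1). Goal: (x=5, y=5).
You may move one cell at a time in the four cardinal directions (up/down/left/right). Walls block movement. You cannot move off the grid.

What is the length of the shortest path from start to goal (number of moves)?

BFS from (x=3, y=1) until reaching (x=5, y=5):
  Distance 0: (x=3, y=1)
  Distance 1: (x=3, y=0), (x=3, y=2)
  Distance 2: (x=2, y=0), (x=4, y=0), (x=2, y=2), (x=4, y=2), (x=3, y=3)
  Distance 3: (x=1, y=0), (x=5, y=0), (x=1, y=2), (x=5, y=2), (x=2, y=3), (x=3, y=4)
  Distance 4: (x=6, y=0), (x=1, y=1), (x=5, y=1), (x=0, y=2), (x=4, y=4), (x=3, y=5)
  Distance 5: (x=7, y=0), (x=6, y=1), (x=0, y=3), (x=2, y=5), (x=4, y=5)
  Distance 6: (x=7, y=1), (x=0, y=4), (x=1, y=5), (x=5, y=5), (x=4, y=6)  <- goal reached here
One shortest path (6 moves): (x=3, y=1) -> (x=3, y=2) -> (x=3, y=3) -> (x=3, y=4) -> (x=4, y=4) -> (x=4, y=5) -> (x=5, y=5)

Answer: Shortest path length: 6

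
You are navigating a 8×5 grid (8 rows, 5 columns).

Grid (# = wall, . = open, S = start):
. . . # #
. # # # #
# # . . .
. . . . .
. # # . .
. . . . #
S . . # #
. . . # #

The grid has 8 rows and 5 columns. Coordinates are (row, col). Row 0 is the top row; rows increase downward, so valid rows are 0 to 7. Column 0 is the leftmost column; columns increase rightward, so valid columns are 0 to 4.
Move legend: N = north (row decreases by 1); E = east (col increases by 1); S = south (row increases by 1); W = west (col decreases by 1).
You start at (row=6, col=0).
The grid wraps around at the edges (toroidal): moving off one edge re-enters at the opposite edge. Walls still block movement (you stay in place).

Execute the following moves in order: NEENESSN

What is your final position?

Answer: Final position: (row=4, col=3)

Derivation:
Start: (row=6, col=0)
  N (north): (row=6, col=0) -> (row=5, col=0)
  E (east): (row=5, col=0) -> (row=5, col=1)
  E (east): (row=5, col=1) -> (row=5, col=2)
  N (north): blocked, stay at (row=5, col=2)
  E (east): (row=5, col=2) -> (row=5, col=3)
  S (south): blocked, stay at (row=5, col=3)
  S (south): blocked, stay at (row=5, col=3)
  N (north): (row=5, col=3) -> (row=4, col=3)
Final: (row=4, col=3)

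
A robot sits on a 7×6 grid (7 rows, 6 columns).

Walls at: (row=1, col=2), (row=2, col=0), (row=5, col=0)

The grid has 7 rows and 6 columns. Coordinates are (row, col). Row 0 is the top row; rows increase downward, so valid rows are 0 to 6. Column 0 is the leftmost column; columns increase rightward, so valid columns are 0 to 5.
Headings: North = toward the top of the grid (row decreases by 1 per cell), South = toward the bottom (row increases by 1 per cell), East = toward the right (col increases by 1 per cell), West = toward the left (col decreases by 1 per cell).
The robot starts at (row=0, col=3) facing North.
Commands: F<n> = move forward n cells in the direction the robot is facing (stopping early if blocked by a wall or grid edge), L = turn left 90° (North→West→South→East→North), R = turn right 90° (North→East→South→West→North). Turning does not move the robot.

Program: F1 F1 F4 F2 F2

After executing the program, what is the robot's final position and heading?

Answer: Final position: (row=0, col=3), facing North

Derivation:
Start: (row=0, col=3), facing North
  F1: move forward 0/1 (blocked), now at (row=0, col=3)
  F1: move forward 0/1 (blocked), now at (row=0, col=3)
  F4: move forward 0/4 (blocked), now at (row=0, col=3)
  F2: move forward 0/2 (blocked), now at (row=0, col=3)
  F2: move forward 0/2 (blocked), now at (row=0, col=3)
Final: (row=0, col=3), facing North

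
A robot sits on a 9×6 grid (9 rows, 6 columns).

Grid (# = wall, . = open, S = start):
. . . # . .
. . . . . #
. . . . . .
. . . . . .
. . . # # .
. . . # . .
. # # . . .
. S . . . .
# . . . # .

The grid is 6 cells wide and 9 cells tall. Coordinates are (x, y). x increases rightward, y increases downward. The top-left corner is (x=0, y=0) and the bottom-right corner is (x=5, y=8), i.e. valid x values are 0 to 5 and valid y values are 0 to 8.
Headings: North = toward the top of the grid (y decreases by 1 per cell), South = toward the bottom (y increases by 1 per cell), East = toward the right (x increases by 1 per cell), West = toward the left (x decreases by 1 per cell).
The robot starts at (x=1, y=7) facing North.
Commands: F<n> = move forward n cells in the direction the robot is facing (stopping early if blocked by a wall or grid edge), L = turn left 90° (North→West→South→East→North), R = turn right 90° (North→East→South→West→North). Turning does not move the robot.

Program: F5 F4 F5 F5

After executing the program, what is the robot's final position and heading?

Answer: Final position: (x=1, y=7), facing North

Derivation:
Start: (x=1, y=7), facing North
  F5: move forward 0/5 (blocked), now at (x=1, y=7)
  F4: move forward 0/4 (blocked), now at (x=1, y=7)
  F5: move forward 0/5 (blocked), now at (x=1, y=7)
  F5: move forward 0/5 (blocked), now at (x=1, y=7)
Final: (x=1, y=7), facing North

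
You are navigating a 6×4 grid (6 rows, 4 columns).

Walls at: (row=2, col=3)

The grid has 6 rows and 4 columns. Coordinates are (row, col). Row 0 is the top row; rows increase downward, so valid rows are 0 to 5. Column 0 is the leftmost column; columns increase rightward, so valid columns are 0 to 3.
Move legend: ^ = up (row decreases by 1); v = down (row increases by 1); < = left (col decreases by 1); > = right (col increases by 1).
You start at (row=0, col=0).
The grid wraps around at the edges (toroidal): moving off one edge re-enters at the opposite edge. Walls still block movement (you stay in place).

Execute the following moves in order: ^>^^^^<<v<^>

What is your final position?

Answer: Final position: (row=0, col=3)

Derivation:
Start: (row=0, col=0)
  ^ (up): (row=0, col=0) -> (row=5, col=0)
  > (right): (row=5, col=0) -> (row=5, col=1)
  ^ (up): (row=5, col=1) -> (row=4, col=1)
  ^ (up): (row=4, col=1) -> (row=3, col=1)
  ^ (up): (row=3, col=1) -> (row=2, col=1)
  ^ (up): (row=2, col=1) -> (row=1, col=1)
  < (left): (row=1, col=1) -> (row=1, col=0)
  < (left): (row=1, col=0) -> (row=1, col=3)
  v (down): blocked, stay at (row=1, col=3)
  < (left): (row=1, col=3) -> (row=1, col=2)
  ^ (up): (row=1, col=2) -> (row=0, col=2)
  > (right): (row=0, col=2) -> (row=0, col=3)
Final: (row=0, col=3)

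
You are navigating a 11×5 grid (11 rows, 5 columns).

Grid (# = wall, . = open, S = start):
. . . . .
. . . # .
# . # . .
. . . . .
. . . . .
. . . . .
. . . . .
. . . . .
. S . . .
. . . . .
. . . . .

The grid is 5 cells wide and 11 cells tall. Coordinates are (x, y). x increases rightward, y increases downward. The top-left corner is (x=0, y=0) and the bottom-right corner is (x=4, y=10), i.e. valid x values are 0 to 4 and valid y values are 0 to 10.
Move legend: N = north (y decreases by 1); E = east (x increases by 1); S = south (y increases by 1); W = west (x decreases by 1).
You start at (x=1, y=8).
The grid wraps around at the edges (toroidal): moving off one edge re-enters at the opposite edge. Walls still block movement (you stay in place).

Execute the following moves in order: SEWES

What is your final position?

Start: (x=1, y=8)
  S (south): (x=1, y=8) -> (x=1, y=9)
  E (east): (x=1, y=9) -> (x=2, y=9)
  W (west): (x=2, y=9) -> (x=1, y=9)
  E (east): (x=1, y=9) -> (x=2, y=9)
  S (south): (x=2, y=9) -> (x=2, y=10)
Final: (x=2, y=10)

Answer: Final position: (x=2, y=10)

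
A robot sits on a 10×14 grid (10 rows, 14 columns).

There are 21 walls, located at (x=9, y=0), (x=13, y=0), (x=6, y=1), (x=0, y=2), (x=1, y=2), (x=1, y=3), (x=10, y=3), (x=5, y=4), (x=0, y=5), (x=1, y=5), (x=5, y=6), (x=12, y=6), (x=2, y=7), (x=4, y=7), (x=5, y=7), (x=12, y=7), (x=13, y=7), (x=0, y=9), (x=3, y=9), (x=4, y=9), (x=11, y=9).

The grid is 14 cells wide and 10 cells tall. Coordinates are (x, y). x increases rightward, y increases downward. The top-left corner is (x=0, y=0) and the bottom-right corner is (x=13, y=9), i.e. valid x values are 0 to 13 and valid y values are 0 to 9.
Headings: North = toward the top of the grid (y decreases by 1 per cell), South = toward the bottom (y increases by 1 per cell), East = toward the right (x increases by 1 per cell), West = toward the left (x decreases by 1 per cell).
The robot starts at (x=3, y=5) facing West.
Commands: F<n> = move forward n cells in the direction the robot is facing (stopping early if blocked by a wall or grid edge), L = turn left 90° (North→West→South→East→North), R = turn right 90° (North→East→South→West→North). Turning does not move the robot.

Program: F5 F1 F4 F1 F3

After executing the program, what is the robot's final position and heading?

Start: (x=3, y=5), facing West
  F5: move forward 1/5 (blocked), now at (x=2, y=5)
  F1: move forward 0/1 (blocked), now at (x=2, y=5)
  F4: move forward 0/4 (blocked), now at (x=2, y=5)
  F1: move forward 0/1 (blocked), now at (x=2, y=5)
  F3: move forward 0/3 (blocked), now at (x=2, y=5)
Final: (x=2, y=5), facing West

Answer: Final position: (x=2, y=5), facing West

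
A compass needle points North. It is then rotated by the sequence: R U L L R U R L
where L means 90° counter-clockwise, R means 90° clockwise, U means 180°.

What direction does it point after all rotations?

Start: North
  R (right (90° clockwise)) -> East
  U (U-turn (180°)) -> West
  L (left (90° counter-clockwise)) -> South
  L (left (90° counter-clockwise)) -> East
  R (right (90° clockwise)) -> South
  U (U-turn (180°)) -> North
  R (right (90° clockwise)) -> East
  L (left (90° counter-clockwise)) -> North
Final: North

Answer: Final heading: North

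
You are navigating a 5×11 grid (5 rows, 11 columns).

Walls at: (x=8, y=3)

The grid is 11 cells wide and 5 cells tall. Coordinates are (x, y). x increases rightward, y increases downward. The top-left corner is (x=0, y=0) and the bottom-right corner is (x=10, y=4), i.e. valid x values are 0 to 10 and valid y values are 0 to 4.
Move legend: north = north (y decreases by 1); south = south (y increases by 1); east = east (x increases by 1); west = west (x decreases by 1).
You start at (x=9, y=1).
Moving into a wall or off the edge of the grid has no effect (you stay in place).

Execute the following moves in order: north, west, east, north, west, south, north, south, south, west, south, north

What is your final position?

Answer: Final position: (x=7, y=2)

Derivation:
Start: (x=9, y=1)
  north (north): (x=9, y=1) -> (x=9, y=0)
  west (west): (x=9, y=0) -> (x=8, y=0)
  east (east): (x=8, y=0) -> (x=9, y=0)
  north (north): blocked, stay at (x=9, y=0)
  west (west): (x=9, y=0) -> (x=8, y=0)
  south (south): (x=8, y=0) -> (x=8, y=1)
  north (north): (x=8, y=1) -> (x=8, y=0)
  south (south): (x=8, y=0) -> (x=8, y=1)
  south (south): (x=8, y=1) -> (x=8, y=2)
  west (west): (x=8, y=2) -> (x=7, y=2)
  south (south): (x=7, y=2) -> (x=7, y=3)
  north (north): (x=7, y=3) -> (x=7, y=2)
Final: (x=7, y=2)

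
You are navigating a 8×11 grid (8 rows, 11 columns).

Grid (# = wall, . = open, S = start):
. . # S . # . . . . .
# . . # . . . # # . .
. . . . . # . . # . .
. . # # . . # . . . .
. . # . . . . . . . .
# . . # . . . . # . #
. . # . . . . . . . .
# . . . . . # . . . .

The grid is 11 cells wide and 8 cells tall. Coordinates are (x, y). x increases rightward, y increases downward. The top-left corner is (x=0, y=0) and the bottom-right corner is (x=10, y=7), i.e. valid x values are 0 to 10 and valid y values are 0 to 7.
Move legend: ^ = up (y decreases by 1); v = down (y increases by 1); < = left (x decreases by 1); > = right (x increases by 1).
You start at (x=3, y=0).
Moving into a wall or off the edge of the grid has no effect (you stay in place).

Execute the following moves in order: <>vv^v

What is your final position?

Start: (x=3, y=0)
  < (left): blocked, stay at (x=3, y=0)
  > (right): (x=3, y=0) -> (x=4, y=0)
  v (down): (x=4, y=0) -> (x=4, y=1)
  v (down): (x=4, y=1) -> (x=4, y=2)
  ^ (up): (x=4, y=2) -> (x=4, y=1)
  v (down): (x=4, y=1) -> (x=4, y=2)
Final: (x=4, y=2)

Answer: Final position: (x=4, y=2)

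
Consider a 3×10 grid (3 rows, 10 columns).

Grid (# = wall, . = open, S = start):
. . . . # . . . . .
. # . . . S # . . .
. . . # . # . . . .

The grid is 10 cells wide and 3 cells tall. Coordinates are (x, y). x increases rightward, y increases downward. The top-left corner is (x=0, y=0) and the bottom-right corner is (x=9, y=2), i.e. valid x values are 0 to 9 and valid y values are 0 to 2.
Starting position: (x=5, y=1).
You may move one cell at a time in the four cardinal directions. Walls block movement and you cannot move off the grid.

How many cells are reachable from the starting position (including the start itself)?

Answer: Reachable cells: 25

Derivation:
BFS flood-fill from (x=5, y=1):
  Distance 0: (x=5, y=1)
  Distance 1: (x=5, y=0), (x=4, y=1)
  Distance 2: (x=6, y=0), (x=3, y=1), (x=4, y=2)
  Distance 3: (x=3, y=0), (x=7, y=0), (x=2, y=1)
  Distance 4: (x=2, y=0), (x=8, y=0), (x=7, y=1), (x=2, y=2)
  Distance 5: (x=1, y=0), (x=9, y=0), (x=8, y=1), (x=1, y=2), (x=7, y=2)
  Distance 6: (x=0, y=0), (x=9, y=1), (x=0, y=2), (x=6, y=2), (x=8, y=2)
  Distance 7: (x=0, y=1), (x=9, y=2)
Total reachable: 25 (grid has 25 open cells total)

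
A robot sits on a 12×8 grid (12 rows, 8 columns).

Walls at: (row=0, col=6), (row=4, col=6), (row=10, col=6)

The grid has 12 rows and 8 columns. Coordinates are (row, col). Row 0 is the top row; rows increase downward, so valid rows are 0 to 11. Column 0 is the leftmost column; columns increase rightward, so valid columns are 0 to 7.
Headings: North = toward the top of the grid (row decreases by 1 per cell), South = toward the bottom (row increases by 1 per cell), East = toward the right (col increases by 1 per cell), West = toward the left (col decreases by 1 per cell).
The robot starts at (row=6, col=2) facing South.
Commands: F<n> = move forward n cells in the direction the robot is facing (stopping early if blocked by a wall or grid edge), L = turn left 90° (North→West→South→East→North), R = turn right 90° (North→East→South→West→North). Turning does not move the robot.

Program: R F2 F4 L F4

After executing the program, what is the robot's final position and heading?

Start: (row=6, col=2), facing South
  R: turn right, now facing West
  F2: move forward 2, now at (row=6, col=0)
  F4: move forward 0/4 (blocked), now at (row=6, col=0)
  L: turn left, now facing South
  F4: move forward 4, now at (row=10, col=0)
Final: (row=10, col=0), facing South

Answer: Final position: (row=10, col=0), facing South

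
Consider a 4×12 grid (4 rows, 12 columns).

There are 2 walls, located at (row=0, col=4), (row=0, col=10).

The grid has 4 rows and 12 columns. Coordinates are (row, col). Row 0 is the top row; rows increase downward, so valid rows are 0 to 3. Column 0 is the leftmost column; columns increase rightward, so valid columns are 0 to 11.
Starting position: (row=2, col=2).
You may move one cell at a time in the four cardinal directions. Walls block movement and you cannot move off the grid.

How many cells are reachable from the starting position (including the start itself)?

BFS flood-fill from (row=2, col=2):
  Distance 0: (row=2, col=2)
  Distance 1: (row=1, col=2), (row=2, col=1), (row=2, col=3), (row=3, col=2)
  Distance 2: (row=0, col=2), (row=1, col=1), (row=1, col=3), (row=2, col=0), (row=2, col=4), (row=3, col=1), (row=3, col=3)
  Distance 3: (row=0, col=1), (row=0, col=3), (row=1, col=0), (row=1, col=4), (row=2, col=5), (row=3, col=0), (row=3, col=4)
  Distance 4: (row=0, col=0), (row=1, col=5), (row=2, col=6), (row=3, col=5)
  Distance 5: (row=0, col=5), (row=1, col=6), (row=2, col=7), (row=3, col=6)
  Distance 6: (row=0, col=6), (row=1, col=7), (row=2, col=8), (row=3, col=7)
  Distance 7: (row=0, col=7), (row=1, col=8), (row=2, col=9), (row=3, col=8)
  Distance 8: (row=0, col=8), (row=1, col=9), (row=2, col=10), (row=3, col=9)
  Distance 9: (row=0, col=9), (row=1, col=10), (row=2, col=11), (row=3, col=10)
  Distance 10: (row=1, col=11), (row=3, col=11)
  Distance 11: (row=0, col=11)
Total reachable: 46 (grid has 46 open cells total)

Answer: Reachable cells: 46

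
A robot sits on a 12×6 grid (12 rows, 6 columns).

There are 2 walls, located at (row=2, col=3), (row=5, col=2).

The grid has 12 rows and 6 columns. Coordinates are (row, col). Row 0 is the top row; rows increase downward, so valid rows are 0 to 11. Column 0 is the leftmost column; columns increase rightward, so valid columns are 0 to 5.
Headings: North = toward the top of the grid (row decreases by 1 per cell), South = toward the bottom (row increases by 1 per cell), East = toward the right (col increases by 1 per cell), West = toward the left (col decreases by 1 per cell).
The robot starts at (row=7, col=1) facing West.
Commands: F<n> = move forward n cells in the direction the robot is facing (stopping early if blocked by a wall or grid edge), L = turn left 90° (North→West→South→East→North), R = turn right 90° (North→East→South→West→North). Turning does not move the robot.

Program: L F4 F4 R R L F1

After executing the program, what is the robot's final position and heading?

Answer: Final position: (row=11, col=0), facing West

Derivation:
Start: (row=7, col=1), facing West
  L: turn left, now facing South
  F4: move forward 4, now at (row=11, col=1)
  F4: move forward 0/4 (blocked), now at (row=11, col=1)
  R: turn right, now facing West
  R: turn right, now facing North
  L: turn left, now facing West
  F1: move forward 1, now at (row=11, col=0)
Final: (row=11, col=0), facing West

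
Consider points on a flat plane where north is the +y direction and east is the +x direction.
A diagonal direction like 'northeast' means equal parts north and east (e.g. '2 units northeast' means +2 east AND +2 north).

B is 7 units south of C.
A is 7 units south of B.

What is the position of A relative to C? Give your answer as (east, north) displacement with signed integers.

Answer: A is at (east=0, north=-14) relative to C.

Derivation:
Place C at the origin (east=0, north=0).
  B is 7 units south of C: delta (east=+0, north=-7); B at (east=0, north=-7).
  A is 7 units south of B: delta (east=+0, north=-7); A at (east=0, north=-14).
Therefore A relative to C: (east=0, north=-14).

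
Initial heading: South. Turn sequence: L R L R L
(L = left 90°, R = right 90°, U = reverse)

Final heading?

Answer: Final heading: East

Derivation:
Start: South
  L (left (90° counter-clockwise)) -> East
  R (right (90° clockwise)) -> South
  L (left (90° counter-clockwise)) -> East
  R (right (90° clockwise)) -> South
  L (left (90° counter-clockwise)) -> East
Final: East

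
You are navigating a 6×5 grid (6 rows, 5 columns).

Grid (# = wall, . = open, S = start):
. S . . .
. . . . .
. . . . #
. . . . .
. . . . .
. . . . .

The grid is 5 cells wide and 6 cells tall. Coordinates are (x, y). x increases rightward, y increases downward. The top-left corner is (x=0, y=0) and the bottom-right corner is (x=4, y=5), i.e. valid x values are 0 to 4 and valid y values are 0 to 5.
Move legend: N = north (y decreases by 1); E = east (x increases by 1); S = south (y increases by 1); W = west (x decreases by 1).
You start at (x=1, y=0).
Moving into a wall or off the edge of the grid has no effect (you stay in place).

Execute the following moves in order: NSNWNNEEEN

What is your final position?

Answer: Final position: (x=3, y=0)

Derivation:
Start: (x=1, y=0)
  N (north): blocked, stay at (x=1, y=0)
  S (south): (x=1, y=0) -> (x=1, y=1)
  N (north): (x=1, y=1) -> (x=1, y=0)
  W (west): (x=1, y=0) -> (x=0, y=0)
  N (north): blocked, stay at (x=0, y=0)
  N (north): blocked, stay at (x=0, y=0)
  E (east): (x=0, y=0) -> (x=1, y=0)
  E (east): (x=1, y=0) -> (x=2, y=0)
  E (east): (x=2, y=0) -> (x=3, y=0)
  N (north): blocked, stay at (x=3, y=0)
Final: (x=3, y=0)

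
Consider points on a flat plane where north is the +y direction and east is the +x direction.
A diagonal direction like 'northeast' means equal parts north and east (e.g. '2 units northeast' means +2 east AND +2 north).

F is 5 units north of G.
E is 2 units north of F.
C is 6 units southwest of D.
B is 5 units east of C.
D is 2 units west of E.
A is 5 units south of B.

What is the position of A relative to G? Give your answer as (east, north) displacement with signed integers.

Place G at the origin (east=0, north=0).
  F is 5 units north of G: delta (east=+0, north=+5); F at (east=0, north=5).
  E is 2 units north of F: delta (east=+0, north=+2); E at (east=0, north=7).
  D is 2 units west of E: delta (east=-2, north=+0); D at (east=-2, north=7).
  C is 6 units southwest of D: delta (east=-6, north=-6); C at (east=-8, north=1).
  B is 5 units east of C: delta (east=+5, north=+0); B at (east=-3, north=1).
  A is 5 units south of B: delta (east=+0, north=-5); A at (east=-3, north=-4).
Therefore A relative to G: (east=-3, north=-4).

Answer: A is at (east=-3, north=-4) relative to G.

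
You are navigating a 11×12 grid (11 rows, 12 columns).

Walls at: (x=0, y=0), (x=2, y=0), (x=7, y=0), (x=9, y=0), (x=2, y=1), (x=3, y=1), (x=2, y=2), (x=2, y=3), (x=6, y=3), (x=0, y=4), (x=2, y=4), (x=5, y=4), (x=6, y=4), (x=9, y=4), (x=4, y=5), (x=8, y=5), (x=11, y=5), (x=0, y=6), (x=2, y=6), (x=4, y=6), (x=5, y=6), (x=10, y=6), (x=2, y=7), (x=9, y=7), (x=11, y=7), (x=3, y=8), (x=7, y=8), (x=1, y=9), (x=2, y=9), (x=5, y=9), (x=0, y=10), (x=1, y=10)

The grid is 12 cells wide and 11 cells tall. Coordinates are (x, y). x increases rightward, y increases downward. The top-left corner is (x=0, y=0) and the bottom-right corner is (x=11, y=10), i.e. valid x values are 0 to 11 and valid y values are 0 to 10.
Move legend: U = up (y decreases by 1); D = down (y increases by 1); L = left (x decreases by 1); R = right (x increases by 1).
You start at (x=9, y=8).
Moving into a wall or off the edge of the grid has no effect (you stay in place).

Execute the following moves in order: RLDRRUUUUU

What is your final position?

Answer: Final position: (x=11, y=8)

Derivation:
Start: (x=9, y=8)
  R (right): (x=9, y=8) -> (x=10, y=8)
  L (left): (x=10, y=8) -> (x=9, y=8)
  D (down): (x=9, y=8) -> (x=9, y=9)
  R (right): (x=9, y=9) -> (x=10, y=9)
  R (right): (x=10, y=9) -> (x=11, y=9)
  U (up): (x=11, y=9) -> (x=11, y=8)
  [×4]U (up): blocked, stay at (x=11, y=8)
Final: (x=11, y=8)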